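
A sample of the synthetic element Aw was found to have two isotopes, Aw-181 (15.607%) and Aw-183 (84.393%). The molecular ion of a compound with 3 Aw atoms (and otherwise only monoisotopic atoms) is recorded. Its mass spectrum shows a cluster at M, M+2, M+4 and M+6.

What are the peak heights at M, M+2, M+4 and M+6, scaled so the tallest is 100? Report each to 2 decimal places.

0.63 : 10.26 : 55.48 : 100.00

Expanding (0.15607 + 0.84393)^3:
P(M) = 0.15607^3 = 0.003802
P(M+2) = 3 × 0.15607^2 × 0.84393^1 = 0.061669
P(M+4) = 3 × 0.15607^1 × 0.84393^2 = 0.333468
P(M+6) = 0.84393^3 = 0.601062
The M+6 peak is largest (0.601062); scaling to 100 gives 0.63 : 10.26 : 55.48 : 100.00.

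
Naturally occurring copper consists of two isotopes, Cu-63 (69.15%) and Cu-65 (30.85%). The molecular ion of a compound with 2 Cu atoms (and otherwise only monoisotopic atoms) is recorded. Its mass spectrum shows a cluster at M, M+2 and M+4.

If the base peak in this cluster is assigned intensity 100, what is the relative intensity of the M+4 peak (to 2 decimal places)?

19.90

(0.6915 + 0.3085)^2 gives M 0.4782, M+2 0.4267, M+4 0.0952; the largest is M.
P(M) = C(2,0) × 0.6915^2 × 0.3085^0 = 1 × 0.47817225 × 1.0000 = 0.478172 (base)
P(M+4) = C(2,2) × 0.6915^0 × 0.3085^2 = 1 × 1.0000 × 0.09517225 = 0.095172
Relative intensity = 0.095172 / 0.478172 × 100 = 19.90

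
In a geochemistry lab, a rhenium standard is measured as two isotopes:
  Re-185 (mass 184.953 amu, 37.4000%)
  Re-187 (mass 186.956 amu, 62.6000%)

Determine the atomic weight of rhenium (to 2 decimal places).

186.21 amu

Weight each isotope mass by its fractional abundance: 0.374000 × 184.953 + 0.626000 × 186.956
= 69.1724 + 117.0345 = 186.2069 amu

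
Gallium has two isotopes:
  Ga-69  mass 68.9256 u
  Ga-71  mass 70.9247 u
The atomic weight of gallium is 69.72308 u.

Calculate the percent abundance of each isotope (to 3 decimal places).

Ga-69: 60.108%, Ga-71: 39.892%

Writing the weighted mean with unknown fraction x of Ga-69:
68.9256·x + 70.9247·(1 − x) = 69.72308
(68.9256 − 70.9247)·x = 69.72308 − 70.9247
x = -1.20162 / -1.9991 = 0.60108 → 60.108% Ga-69, 39.892% Ga-71.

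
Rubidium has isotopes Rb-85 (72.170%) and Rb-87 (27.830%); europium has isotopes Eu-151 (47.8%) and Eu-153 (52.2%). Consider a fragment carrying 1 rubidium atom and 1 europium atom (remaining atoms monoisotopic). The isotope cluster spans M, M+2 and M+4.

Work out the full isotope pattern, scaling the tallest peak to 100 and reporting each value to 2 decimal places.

67.67 : 100.00 : 28.50

Rubidium pattern (n=1): 0.7217 : 0.2783
Europium pattern (n=1): 0.4780 : 0.5220
Convolve the two distributions (both contribute in 2-u steps):
  M: 0.7217×0.4780 = 0.344973
  M+2: 0.7217×0.5220 + 0.2783×0.4780 = 0.509755
  M+4: 0.2783×0.5220 = 0.145273
Scale to base peak (0.509755) = 100: 67.67 : 100.00 : 28.50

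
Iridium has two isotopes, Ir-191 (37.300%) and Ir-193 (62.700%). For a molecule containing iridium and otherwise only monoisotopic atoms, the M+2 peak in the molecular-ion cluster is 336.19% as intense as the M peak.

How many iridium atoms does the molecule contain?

2

For n independent Ir atoms, I(M+2)/I(M) = n · (abundance Ir-193) / (abundance Ir-191) = n · 0.62700/0.37300.
n = 3.3619 × 0.37300/0.62700 = 2.00 ≈ 2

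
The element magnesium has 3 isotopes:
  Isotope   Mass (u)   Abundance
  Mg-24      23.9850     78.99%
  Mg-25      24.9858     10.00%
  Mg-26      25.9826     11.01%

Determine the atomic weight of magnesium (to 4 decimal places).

Average mass = Σ (abundance × isotope mass) = 0.7899 × 23.9850 + 0.1000 × 24.9858 + 0.1101 × 25.9826
= 18.94575 + 2.49858 + 2.86068 = 24.30501 u

24.3050 u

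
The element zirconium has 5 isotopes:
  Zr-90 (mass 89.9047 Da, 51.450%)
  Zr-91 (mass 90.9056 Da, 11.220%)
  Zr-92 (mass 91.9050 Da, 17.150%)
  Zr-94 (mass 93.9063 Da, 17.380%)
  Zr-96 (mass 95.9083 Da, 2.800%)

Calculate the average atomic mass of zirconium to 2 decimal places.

Ar = Σ fᵢ·mᵢ = 0.51450 × 89.9047 + 0.11220 × 90.9056 + 0.17150 × 91.9050 + 0.17380 × 93.9063 + 0.02800 × 95.9083
= 46.25597 + 10.19961 + 15.76171 + 16.32091 + 2.68543 = 91.22363 Da

91.22 Da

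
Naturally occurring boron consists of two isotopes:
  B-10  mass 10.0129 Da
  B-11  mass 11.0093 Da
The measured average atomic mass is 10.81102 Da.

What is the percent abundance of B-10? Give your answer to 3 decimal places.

19.900%

Let x be the fractional abundance of B-10; then B-11 has abundance 1 − x.
10.0129·x + 11.0093·(1 − x) = 10.81102
(10.0129 − 11.0093)·x = 10.81102 − 11.0093
x = -0.19828 / -0.9964 = 0.19900 → 19.900% B-10, 80.100% B-11.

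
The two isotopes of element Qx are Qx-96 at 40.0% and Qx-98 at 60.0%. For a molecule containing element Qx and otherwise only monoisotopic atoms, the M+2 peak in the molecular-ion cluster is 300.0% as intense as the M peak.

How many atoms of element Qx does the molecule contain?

With n Qx atoms, P(M+2)/P(M) = C(n,1)·p^(n−1)q / p^n = n·q/p = n · 0.600/0.400.
n = 3.000 × 0.400/0.600 = 2.00 ≈ 2

2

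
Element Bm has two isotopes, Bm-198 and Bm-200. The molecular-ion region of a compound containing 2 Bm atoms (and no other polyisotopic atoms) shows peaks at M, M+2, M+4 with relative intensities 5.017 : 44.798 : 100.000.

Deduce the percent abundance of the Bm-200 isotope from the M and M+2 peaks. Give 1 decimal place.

81.7%

Let p = fractional abundance of Bm-198. I(M+2)/I(M) = [C(2,1)·p^1·(1−p)] / p^2 = 2·(1−p)/p = 44.798/5.017 = 8.9292
(1−p)/p = 8.9292/2 = 4.4646  ⇒  p = 1/(1 + 4.4646) = 0.1830
Bm-198: 18.3%, Bm-200: 81.7%.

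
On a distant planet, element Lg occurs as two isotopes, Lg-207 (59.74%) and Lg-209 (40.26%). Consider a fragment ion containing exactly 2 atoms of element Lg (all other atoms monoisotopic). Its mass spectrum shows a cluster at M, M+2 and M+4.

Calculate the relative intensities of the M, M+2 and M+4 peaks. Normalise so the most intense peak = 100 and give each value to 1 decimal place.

Expanding (0.5974 + 0.4026)^2:
P(M) = 0.5974^2 = 0.356887
P(M+2) = 2 × 0.5974^1 × 0.4026^1 = 0.481026
P(M+4) = 0.4026^2 = 0.162087
The M+2 peak is largest (0.481026); scaling to 100 gives 74.2 : 100.0 : 33.7.

74.2 : 100.0 : 33.7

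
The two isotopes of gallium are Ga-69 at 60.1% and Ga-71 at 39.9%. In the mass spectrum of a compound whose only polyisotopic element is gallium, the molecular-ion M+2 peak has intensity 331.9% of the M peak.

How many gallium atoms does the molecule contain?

The M+2/M ratio from n Ga atoms is n · q/p = n · 0.399/0.601.
n = 3.319 × 0.601/0.399 = 5.00 ≈ 5

5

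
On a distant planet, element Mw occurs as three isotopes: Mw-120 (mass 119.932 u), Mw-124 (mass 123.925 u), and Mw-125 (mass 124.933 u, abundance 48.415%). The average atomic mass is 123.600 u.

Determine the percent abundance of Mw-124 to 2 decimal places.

The remaining 51.585% is split between Mw-120 (fraction x) and Mw-124 (fraction 0.51585 − x).
Substituting: 119.932x + 123.925(0.51585 − x) = 63.11368805
(119.932 − 123.925)x = -0.8130232  ⇒  x = 0.20361, y = 0.31224
Mw-120: 20.36%, Mw-124: 31.22%.

31.22%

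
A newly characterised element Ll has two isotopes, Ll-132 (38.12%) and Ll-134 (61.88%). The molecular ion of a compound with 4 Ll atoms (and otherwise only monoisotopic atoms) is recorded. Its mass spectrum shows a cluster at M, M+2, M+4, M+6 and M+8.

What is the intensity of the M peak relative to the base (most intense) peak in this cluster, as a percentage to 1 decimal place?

Binomial terms of (0.3812 + 0.6188)^4: M 0.0211, M+2 0.1371, M+4 0.3339, M+6 0.3613, M+8 0.1466 → M+6 is the base peak.
P(M+6) = C(4,3) × 0.3812^1 × 0.6188^3 = 4 × 0.3812 × 0.23694684 = 0.361297 (base)
P(M) = C(4,0) × 0.3812^4 × 0.6188^0 = 1 × 0.021116 × 1.0000 = 0.021116
Relative intensity = 0.021116 / 0.361297 × 100 = 5.8

5.8%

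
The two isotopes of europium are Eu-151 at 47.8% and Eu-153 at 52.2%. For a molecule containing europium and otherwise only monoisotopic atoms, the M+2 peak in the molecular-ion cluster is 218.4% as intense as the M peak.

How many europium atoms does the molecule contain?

The M+2/M ratio from n Eu atoms is n · q/p = n · 0.522/0.478.
n = 2.184 × 0.478/0.522 = 2.00 ≈ 2

2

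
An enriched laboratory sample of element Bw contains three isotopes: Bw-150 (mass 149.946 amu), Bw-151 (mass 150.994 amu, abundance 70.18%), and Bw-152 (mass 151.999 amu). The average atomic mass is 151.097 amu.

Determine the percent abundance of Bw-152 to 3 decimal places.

20.239%

Let x and y be the fractions of Bw-150 and Bw-152. Then x + y = 1 − 0.7018 = 0.2982 and 149.946x + 151.999y = 151.097 − 0.7018×150.994 = 45.1294108.
Substituting: 149.946x + 151.999(0.2982 − x) = 45.1294108
(149.946 − 151.999)x = -0.196691  ⇒  x = 0.09581, y = 0.20239
Bw-150: 9.581%, Bw-152: 20.239%.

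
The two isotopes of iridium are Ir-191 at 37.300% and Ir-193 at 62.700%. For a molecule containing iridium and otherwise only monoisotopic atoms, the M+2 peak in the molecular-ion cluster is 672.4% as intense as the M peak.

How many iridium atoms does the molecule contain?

For n independent Ir atoms, I(M+2)/I(M) = n · (abundance Ir-193) / (abundance Ir-191) = n · 0.62700/0.37300.
n = 6.724 × 0.37300/0.62700 = 4.00 ≈ 4

4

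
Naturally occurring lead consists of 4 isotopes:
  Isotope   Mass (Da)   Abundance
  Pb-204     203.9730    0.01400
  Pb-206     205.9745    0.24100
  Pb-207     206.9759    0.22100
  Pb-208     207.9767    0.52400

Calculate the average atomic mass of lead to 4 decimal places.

Ar = Σ fᵢ·mᵢ = 0.01400 × 203.9730 + 0.24100 × 205.9745 + 0.22100 × 206.9759 + 0.52400 × 207.9767
= 2.85562 + 49.63985 + 45.74167 + 108.97979 = 207.21693 Da

207.2169 Da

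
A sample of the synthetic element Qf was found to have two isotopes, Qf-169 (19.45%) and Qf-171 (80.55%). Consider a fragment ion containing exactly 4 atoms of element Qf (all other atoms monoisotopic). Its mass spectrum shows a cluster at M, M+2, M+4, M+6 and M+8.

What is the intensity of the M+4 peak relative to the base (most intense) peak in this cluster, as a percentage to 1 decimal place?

Binomial terms of (0.1945 + 0.8055)^4: M 0.0014, M+2 0.0237, M+4 0.1473, M+6 0.4066, M+8 0.4210 → M+8 is the base peak.
P(M+8) = C(4,4) × 0.1945^0 × 0.8055^4 = 1 × 1.0000 × 0.42098069 = 0.420981 (base)
P(M+4) = C(4,2) × 0.1945^2 × 0.8055^2 = 6 × 0.03783025 × 0.64883025 = 0.147272
Relative intensity = 0.147272 / 0.420981 × 100 = 35.0

35.0%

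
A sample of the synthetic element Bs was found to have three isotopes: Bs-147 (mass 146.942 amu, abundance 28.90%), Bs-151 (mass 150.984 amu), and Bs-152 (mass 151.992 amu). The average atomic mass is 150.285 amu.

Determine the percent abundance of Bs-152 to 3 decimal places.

46.541%

The remaining 71.10% is split between Bs-151 (fraction x) and Bs-152 (fraction 0.7110 − x).
Substituting: 150.984x + 151.992(0.7110 − x) = 107.818762
(150.984 − 151.992)x = -0.24755  ⇒  x = 0.24559, y = 0.46541
Bs-151: 24.559%, Bs-152: 46.541%.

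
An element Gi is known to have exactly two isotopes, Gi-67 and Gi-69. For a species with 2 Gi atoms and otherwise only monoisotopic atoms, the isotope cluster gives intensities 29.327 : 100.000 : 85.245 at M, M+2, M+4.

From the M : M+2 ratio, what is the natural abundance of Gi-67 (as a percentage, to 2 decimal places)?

36.97%

If p is the fraction of Gi that is Gi-67, then I(M+2)/I(M) = [C(2,1)·p^1·(1−p)] / p^2 = 2·(1−p)/p = 100.000/29.327 = 3.4098
(1−p)/p = 3.4098/2 = 1.7049  ⇒  p = 1/(1 + 1.7049) = 0.3697
Gi-67: 36.97%, Gi-69: 63.03%.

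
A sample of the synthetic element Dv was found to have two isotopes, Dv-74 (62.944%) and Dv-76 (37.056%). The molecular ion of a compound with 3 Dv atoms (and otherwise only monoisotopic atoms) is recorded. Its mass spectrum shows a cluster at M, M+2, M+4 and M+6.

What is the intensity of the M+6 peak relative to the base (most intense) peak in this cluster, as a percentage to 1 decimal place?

Binomial terms of (0.62944 + 0.37056)^3: M 0.2494, M+2 0.4404, M+4 0.2593, M+6 0.0509 → M+2 is the base peak.
P(M+2) = C(3,1) × 0.62944^2 × 0.37056^1 = 3 × 0.39619471 × 0.37056 = 0.440442 (base)
P(M+6) = C(3,3) × 0.62944^0 × 0.37056^3 = 1 × 1.0000 × 0.05088334 = 0.050883
Relative intensity = 0.050883 / 0.440442 × 100 = 11.6

11.6%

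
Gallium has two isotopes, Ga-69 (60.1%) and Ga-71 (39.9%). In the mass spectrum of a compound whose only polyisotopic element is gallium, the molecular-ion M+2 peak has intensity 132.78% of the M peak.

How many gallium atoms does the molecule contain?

For n independent Ga atoms, I(M+2)/I(M) = n · (abundance Ga-71) / (abundance Ga-69) = n · 0.399/0.601.
n = 1.3278 × 0.601/0.399 = 2.00 ≈ 2

2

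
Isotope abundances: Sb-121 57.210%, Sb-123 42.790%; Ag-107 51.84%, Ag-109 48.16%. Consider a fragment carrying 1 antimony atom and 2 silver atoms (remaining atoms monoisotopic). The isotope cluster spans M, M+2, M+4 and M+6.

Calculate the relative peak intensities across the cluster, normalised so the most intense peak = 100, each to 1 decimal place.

38.4 : 100.0 : 86.4 : 24.8

Antimony pattern (n=1): 0.5721 : 0.4279
Silver pattern (n=2): 0.26873856 : 0.49932288 : 0.23193856
Convolve the two distributions (both contribute in 2-u steps):
  M: 0.5721×0.26873856 = 0.153745
  M+2: 0.5721×0.49932288 + 0.4279×0.26873856 = 0.400656
  M+4: 0.5721×0.23193856 + 0.4279×0.49932288 = 0.346352
  M+6: 0.4279×0.23193856 = 0.099247
Scale to base peak (0.400656) = 100: 38.4 : 100.0 : 86.4 : 24.8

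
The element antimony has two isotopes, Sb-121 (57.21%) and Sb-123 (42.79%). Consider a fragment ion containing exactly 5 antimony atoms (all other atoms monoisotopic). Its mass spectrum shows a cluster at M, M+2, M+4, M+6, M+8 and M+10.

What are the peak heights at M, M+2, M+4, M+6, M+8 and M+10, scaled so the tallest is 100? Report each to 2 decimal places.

Each Sb atom is independently Sb-121 (p = 0.5721) or Sb-123 (q = 0.4279); the cluster is the binomial expansion (p + q)^5.
P(M) = 0.5721^5 = 0.061286
P(M+2) = 5 × 0.5721^4 × 0.4279^1 = 0.229192
P(M+4) = 10 × 0.5721^3 × 0.4279^2 = 0.342847
P(M+6) = 10 × 0.5721^2 × 0.4279^3 = 0.256431
P(M+8) = 5 × 0.5721^1 × 0.4279^4 = 0.095898
P(M+10) = 0.4279^5 = 0.014345
The M+4 peak is largest (0.342847); scaling to 100 gives 17.88 : 66.85 : 100.00 : 74.79 : 27.97 : 4.18.

17.88 : 66.85 : 100.00 : 74.79 : 27.97 : 4.18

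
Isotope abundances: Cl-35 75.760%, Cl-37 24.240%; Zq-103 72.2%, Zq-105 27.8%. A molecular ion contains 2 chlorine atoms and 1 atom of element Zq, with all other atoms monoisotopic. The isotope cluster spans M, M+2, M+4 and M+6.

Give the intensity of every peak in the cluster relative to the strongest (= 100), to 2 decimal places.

97.57 : 100.00 : 34.03 : 3.85

Chlorine pattern (n=2): 0.57395776 : 0.36728448 : 0.05875776
Element Zq pattern (n=1): 0.7220 : 0.2780
Convolve the two distributions (both contribute in 2-u steps):
  M: 0.57395776×0.7220 = 0.414398
  M+2: 0.57395776×0.2780 + 0.36728448×0.7220 = 0.424740
  M+4: 0.36728448×0.2780 + 0.05875776×0.7220 = 0.144528
  M+6: 0.05875776×0.2780 = 0.016335
Scale to base peak (0.424740) = 100: 97.57 : 100.00 : 34.03 : 3.85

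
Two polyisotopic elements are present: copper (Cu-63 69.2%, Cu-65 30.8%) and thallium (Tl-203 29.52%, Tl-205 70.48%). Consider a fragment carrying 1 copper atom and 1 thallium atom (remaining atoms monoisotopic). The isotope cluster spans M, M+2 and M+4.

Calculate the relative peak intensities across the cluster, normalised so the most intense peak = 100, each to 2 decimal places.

35.30 : 100.00 : 37.52

Copper pattern (n=1): 0.6920 : 0.3080
Thallium pattern (n=1): 0.2952 : 0.7048
Convolve the two distributions (both contribute in 2-u steps):
  M: 0.6920×0.2952 = 0.204278
  M+2: 0.6920×0.7048 + 0.3080×0.2952 = 0.578643
  M+4: 0.3080×0.7048 = 0.217078
Scale to base peak (0.578643) = 100: 35.30 : 100.00 : 37.52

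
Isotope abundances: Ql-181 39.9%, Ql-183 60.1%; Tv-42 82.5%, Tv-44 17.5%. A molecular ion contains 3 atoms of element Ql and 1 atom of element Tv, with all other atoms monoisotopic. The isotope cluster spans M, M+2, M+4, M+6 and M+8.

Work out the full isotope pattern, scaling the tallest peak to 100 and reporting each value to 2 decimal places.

Element Ql pattern (n=3): 0.0635212 : 0.2870394 : 0.4323576 : 0.2170818
Element Tv pattern (n=1): 0.8250 : 0.1750
Convolve the two distributions (both contribute in 2-u steps):
  M: 0.0635212×0.8250 = 0.052405
  M+2: 0.0635212×0.1750 + 0.2870394×0.8250 = 0.247924
  M+4: 0.2870394×0.1750 + 0.4323576×0.8250 = 0.406927
  M+6: 0.4323576×0.1750 + 0.2170818×0.8250 = 0.254755
  M+8: 0.2170818×0.1750 = 0.037989
Scale to base peak (0.406927) = 100: 12.88 : 60.93 : 100.00 : 62.60 : 9.34

12.88 : 60.93 : 100.00 : 62.60 : 9.34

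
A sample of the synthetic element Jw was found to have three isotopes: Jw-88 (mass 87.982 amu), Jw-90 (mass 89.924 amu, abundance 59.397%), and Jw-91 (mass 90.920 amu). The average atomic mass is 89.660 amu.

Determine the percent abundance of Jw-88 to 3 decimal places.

The remaining 40.603% is split between Jw-88 (fraction x) and Jw-91 (fraction 0.40603 − x).
Substituting: 87.982x + 90.920(0.40603 − x) = 36.24784172
(87.982 − 90.920)x = -0.66840588  ⇒  x = 0.22750, y = 0.17853
Jw-88: 22.750%, Jw-91: 17.853%.

22.750%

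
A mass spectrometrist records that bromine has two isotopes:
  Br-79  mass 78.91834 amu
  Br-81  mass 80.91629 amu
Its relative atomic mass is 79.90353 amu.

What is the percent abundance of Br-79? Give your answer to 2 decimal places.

With x = fraction of Br-79 (so Br-81 is 1 − x):
78.91834·x + 80.91629·(1 − x) = 79.90353
(78.91834 − 80.91629)·x = 79.90353 − 80.91629
x = -1.01276 / -1.99795 = 0.50690 → 50.69% Br-79, 49.31% Br-81.

50.69%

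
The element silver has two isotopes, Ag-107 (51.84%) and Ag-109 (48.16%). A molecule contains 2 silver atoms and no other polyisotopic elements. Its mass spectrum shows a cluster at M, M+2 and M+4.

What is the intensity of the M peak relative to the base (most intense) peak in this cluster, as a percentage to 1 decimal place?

(0.5184 + 0.4816)^2 gives M 0.2687, M+2 0.4993, M+4 0.2319; the largest is M+2.
P(M+2) = C(2,1) × 0.5184^1 × 0.4816^1 = 2 × 0.5184 × 0.4816 = 0.499323 (base)
P(M) = C(2,0) × 0.5184^2 × 0.4816^0 = 1 × 0.26873856 × 1.0000 = 0.268739
Relative intensity = 0.268739 / 0.499323 × 100 = 53.8

53.8%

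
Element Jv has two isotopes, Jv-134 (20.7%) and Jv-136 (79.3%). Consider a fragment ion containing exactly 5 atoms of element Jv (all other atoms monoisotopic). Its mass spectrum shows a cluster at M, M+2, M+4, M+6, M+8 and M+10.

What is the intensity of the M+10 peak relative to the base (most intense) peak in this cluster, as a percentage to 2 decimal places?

76.62%

Binomial terms of (0.207 + 0.793)^5: M 0.0004, M+2 0.0073, M+4 0.0558, M+6 0.2137, M+8 0.4093, M+10 0.3136 → M+8 is the base peak.
P(M+8) = C(5,4) × 0.207^1 × 0.793^4 = 5 × 0.2070 × 0.39545106 = 0.409292 (base)
P(M+10) = C(5,5) × 0.207^0 × 0.793^5 = 1 × 1.0000 × 0.31359269 = 0.313593
Relative intensity = 0.313593 / 0.409292 × 100 = 76.62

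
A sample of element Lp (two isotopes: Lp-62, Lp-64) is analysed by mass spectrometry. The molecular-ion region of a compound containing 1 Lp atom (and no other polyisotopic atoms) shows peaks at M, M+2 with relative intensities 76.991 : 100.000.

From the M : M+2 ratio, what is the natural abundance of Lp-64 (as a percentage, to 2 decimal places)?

56.50%

Write p for the Lp-62 fraction. I(M+2)/I(M) = [C(1,1)·p^0·(1−p)] / p^1 = 1·(1−p)/p = 100.000/76.991 = 1.2989
(1−p)/p = 1.2989/1 = 1.2989  ⇒  p = 1/(1 + 1.2989) = 0.4350
Lp-62: 43.50%, Lp-64: 56.50%.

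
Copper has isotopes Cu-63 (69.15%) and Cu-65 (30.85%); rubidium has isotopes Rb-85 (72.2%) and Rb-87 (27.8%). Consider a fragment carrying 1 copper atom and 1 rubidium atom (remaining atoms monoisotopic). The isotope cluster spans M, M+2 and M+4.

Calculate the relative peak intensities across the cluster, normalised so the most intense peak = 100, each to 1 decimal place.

100.0 : 83.1 : 17.2

Copper pattern (n=1): 0.6915 : 0.3085
Rubidium pattern (n=1): 0.7220 : 0.2780
Convolve the two distributions (both contribute in 2-u steps):
  M: 0.6915×0.7220 = 0.499263
  M+2: 0.6915×0.2780 + 0.3085×0.7220 = 0.414974
  M+4: 0.3085×0.2780 = 0.085763
Scale to base peak (0.499263) = 100: 100.0 : 83.1 : 17.2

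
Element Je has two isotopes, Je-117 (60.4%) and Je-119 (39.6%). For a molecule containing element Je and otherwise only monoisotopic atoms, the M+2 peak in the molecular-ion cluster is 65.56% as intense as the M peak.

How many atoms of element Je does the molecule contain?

1

For n independent Je atoms, I(M+2)/I(M) = n · (abundance Je-119) / (abundance Je-117) = n · 0.396/0.604.
n = 0.6556 × 0.604/0.396 = 1.00 ≈ 1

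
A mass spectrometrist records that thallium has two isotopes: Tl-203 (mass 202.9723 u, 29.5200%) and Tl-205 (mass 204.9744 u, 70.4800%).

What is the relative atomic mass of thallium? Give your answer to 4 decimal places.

The abundance-weighted mean is 0.295200 × 202.9723 + 0.704800 × 204.9744
= 59.91742 + 144.46596 = 204.38338 u

204.3834 u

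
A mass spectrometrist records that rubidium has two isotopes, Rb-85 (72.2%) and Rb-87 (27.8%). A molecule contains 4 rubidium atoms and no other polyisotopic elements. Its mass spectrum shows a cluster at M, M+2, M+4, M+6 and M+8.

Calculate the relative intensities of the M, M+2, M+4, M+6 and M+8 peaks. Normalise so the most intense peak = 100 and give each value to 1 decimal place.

64.9 : 100.0 : 57.8 : 14.8 : 1.4

Each Rb atom is independently Rb-85 (p = 0.722) or Rb-87 (q = 0.278); the cluster is the binomial expansion (p + q)^4.
P(M) = 0.722^4 = 0.271737
P(M+2) = 4 × 0.722^3 × 0.278^1 = 0.418520
P(M+4) = 6 × 0.722^2 × 0.278^2 = 0.241721
P(M+6) = 4 × 0.722^1 × 0.278^3 = 0.062049
P(M+8) = 0.278^4 = 0.005973
The M+2 peak is largest (0.418520); scaling to 100 gives 64.9 : 100.0 : 57.8 : 14.8 : 1.4.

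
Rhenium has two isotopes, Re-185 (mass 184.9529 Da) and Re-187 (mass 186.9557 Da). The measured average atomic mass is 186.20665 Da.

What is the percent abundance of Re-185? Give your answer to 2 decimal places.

37.40%

Let x be the fractional abundance of Re-185; then Re-187 has abundance 1 − x.
184.9529·x + 186.9557·(1 − x) = 186.20665
(184.9529 − 186.9557)·x = 186.20665 − 186.9557
x = -0.74905 / -2.0028 = 0.37400 → 37.40% Re-185, 62.60% Re-187.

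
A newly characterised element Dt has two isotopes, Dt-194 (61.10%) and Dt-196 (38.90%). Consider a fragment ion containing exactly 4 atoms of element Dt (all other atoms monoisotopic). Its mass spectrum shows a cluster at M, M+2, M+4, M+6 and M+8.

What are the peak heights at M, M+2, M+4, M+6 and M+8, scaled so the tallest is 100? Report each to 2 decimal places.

39.27 : 100.00 : 95.50 : 40.53 : 6.45

Expanding (0.6110 + 0.3890)^4:
P(M) = 0.6110^4 = 0.139369
P(M+2) = 4 × 0.6110^3 × 0.3890^1 = 0.354922
P(M+4) = 6 × 0.6110^2 × 0.3890^2 = 0.338948
P(M+6) = 4 × 0.6110^1 × 0.3890^3 = 0.143863
P(M+8) = 0.3890^4 = 0.022898
The M+2 peak is largest (0.354922); scaling to 100 gives 39.27 : 100.00 : 95.50 : 40.53 : 6.45.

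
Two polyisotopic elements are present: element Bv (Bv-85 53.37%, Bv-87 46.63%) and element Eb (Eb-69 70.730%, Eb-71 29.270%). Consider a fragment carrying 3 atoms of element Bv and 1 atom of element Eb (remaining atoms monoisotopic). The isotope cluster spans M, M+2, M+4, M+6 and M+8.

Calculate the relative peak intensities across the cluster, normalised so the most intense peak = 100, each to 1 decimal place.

Element Bv pattern (n=3): 0.15201681 : 0.39845665 : 0.34813628 : 0.10139026
Element Eb pattern (n=1): 0.7073 : 0.2927
Convolve the two distributions (both contribute in 2-u steps):
  M: 0.15201681×0.7073 = 0.107521
  M+2: 0.15201681×0.2927 + 0.39845665×0.7073 = 0.326324
  M+4: 0.39845665×0.2927 + 0.34813628×0.7073 = 0.362865
  M+6: 0.34813628×0.2927 + 0.10139026×0.7073 = 0.173613
  M+8: 0.10139026×0.2927 = 0.029677
Scale to base peak (0.362865) = 100: 29.6 : 89.9 : 100.0 : 47.8 : 8.2

29.6 : 89.9 : 100.0 : 47.8 : 8.2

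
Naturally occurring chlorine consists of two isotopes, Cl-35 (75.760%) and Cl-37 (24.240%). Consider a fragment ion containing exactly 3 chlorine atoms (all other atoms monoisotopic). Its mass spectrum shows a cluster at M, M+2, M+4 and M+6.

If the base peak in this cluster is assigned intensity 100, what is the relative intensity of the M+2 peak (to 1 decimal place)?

96.0

Term probabilities: M 0.4348, M+2 0.4174, M+4 0.1335, M+6 0.0142. Base peak = M.
P(M) = C(3,0) × 0.75760^3 × 0.24240^0 = 1 × 0.4348304 × 1.0000 = 0.434830 (base)
P(M+2) = C(3,1) × 0.75760^2 × 0.24240^1 = 3 × 0.57395776 × 0.2424 = 0.417382
Relative intensity = 0.417382 / 0.434830 × 100 = 96.0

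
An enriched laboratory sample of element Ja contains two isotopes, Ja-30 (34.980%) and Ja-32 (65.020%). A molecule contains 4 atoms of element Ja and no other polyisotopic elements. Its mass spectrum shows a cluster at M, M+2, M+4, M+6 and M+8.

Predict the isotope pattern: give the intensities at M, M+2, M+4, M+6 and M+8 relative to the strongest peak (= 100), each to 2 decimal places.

Each Ja atom is independently Ja-30 (p = 0.34980) or Ja-32 (q = 0.65020); the cluster is the binomial expansion (p + q)^4.
P(M) = 0.34980^4 = 0.014972
P(M+2) = 4 × 0.34980^3 × 0.65020^1 = 0.111318
P(M+4) = 6 × 0.34980^2 × 0.65020^2 = 0.310374
P(M+6) = 4 × 0.34980^1 × 0.65020^3 = 0.384610
P(M+8) = 0.65020^4 = 0.178726
The M+6 peak is largest (0.384610); scaling to 100 gives 3.89 : 28.94 : 80.70 : 100.00 : 46.47.

3.89 : 28.94 : 80.70 : 100.00 : 46.47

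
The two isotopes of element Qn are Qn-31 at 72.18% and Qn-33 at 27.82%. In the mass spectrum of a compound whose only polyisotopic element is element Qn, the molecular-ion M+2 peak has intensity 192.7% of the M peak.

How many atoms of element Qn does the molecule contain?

For n independent Qn atoms, I(M+2)/I(M) = n · (abundance Qn-33) / (abundance Qn-31) = n · 0.2782/0.7218.
n = 1.927 × 0.7218/0.2782 = 5.00 ≈ 5

5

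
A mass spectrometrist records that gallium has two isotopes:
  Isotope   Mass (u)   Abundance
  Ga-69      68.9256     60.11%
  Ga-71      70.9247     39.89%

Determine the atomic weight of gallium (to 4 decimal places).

69.7230 u

Weight each isotope mass by its fractional abundance: 0.6011 × 68.9256 + 0.3989 × 70.9247
= 41.43118 + 28.29186 = 69.72304 u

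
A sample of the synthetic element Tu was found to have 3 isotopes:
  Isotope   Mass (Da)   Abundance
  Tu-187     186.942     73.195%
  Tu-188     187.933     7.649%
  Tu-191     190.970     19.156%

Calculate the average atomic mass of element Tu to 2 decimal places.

Ar = Σ fᵢ·mᵢ = 0.73195 × 186.942 + 0.07649 × 187.933 + 0.19156 × 190.970
= 136.8322 + 14.3750 + 36.5822 = 187.7894 Da

187.79 Da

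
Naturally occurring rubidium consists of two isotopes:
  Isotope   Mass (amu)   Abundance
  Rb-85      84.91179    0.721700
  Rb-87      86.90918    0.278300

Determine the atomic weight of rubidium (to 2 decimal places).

85.47 amu

Weight each isotope mass by its fractional abundance: 0.721700 × 84.91179 + 0.278300 × 86.90918
= 61.280839 + 24.186825 = 85.467664 amu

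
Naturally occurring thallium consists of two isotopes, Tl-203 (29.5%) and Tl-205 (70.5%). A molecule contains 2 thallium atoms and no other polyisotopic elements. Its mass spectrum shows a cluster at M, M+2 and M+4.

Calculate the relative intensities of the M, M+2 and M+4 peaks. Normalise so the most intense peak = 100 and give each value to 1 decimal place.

Expanding (0.295 + 0.705)^2:
P(M) = 0.295^2 = 0.087025
P(M+2) = 2 × 0.295^1 × 0.705^1 = 0.415950
P(M+4) = 0.705^2 = 0.497025
The M+4 peak is largest (0.497025); scaling to 100 gives 17.5 : 83.7 : 100.0.

17.5 : 83.7 : 100.0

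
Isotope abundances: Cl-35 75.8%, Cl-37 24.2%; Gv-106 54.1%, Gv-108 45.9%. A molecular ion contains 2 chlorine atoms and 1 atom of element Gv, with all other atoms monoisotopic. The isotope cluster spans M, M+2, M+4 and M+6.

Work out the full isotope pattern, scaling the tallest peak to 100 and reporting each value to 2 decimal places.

67.25 : 100.00 : 43.29 : 5.82

Chlorine pattern (n=2): 0.574564 : 0.366872 : 0.058564
Element Gv pattern (n=1): 0.5410 : 0.4590
Convolve the two distributions (both contribute in 2-u steps):
  M: 0.574564×0.5410 = 0.310839
  M+2: 0.574564×0.4590 + 0.366872×0.5410 = 0.462203
  M+4: 0.366872×0.4590 + 0.058564×0.5410 = 0.200077
  M+6: 0.058564×0.4590 = 0.026881
Scale to base peak (0.462203) = 100: 67.25 : 100.00 : 43.29 : 5.82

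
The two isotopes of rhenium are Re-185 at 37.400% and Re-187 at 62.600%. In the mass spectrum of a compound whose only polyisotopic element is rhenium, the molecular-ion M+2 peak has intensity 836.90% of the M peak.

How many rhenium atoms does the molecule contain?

The M+2/M ratio from n Re atoms is n · q/p = n · 0.62600/0.37400.
n = 8.3690 × 0.37400/0.62600 = 5.00 ≈ 5

5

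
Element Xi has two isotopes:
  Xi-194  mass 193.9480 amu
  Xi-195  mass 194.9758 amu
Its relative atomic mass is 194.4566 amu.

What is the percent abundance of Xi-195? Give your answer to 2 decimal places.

49.48%

With x = fraction of Xi-194 (so Xi-195 is 1 − x):
193.9480·x + 194.9758·(1 − x) = 194.4566
(193.9480 − 194.9758)·x = 194.4566 − 194.9758
x = -0.5192 / -1.0278 = 0.50516 → 50.52% Xi-194, 49.48% Xi-195.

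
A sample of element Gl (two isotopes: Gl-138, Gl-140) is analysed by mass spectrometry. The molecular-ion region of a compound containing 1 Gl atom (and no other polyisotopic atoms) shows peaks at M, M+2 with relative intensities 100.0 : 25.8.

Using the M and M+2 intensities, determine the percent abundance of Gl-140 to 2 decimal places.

20.51%

Write p for the Gl-138 fraction. I(M+2)/I(M) = [C(1,1)·p^0·(1−p)] / p^1 = 1·(1−p)/p = 25.8/100.0 = 0.2580
(1−p)/p = 0.2580/1 = 0.2580  ⇒  p = 1/(1 + 0.2580) = 0.7949
Gl-138: 79.49%, Gl-140: 20.51%.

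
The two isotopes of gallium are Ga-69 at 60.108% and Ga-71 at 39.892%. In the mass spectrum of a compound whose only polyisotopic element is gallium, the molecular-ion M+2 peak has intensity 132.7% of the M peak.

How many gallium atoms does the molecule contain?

2

With n Ga atoms, P(M+2)/P(M) = C(n,1)·p^(n−1)q / p^n = n·q/p = n · 0.39892/0.60108.
n = 1.327 × 0.60108/0.39892 = 2.00 ≈ 2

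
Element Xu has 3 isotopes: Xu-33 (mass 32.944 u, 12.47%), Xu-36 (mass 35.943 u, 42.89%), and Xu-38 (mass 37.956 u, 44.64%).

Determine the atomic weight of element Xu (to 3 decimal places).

Weight each isotope mass by its fractional abundance: 0.1247 × 32.944 + 0.4289 × 35.943 + 0.4464 × 37.956
= 4.1081 + 15.4160 + 16.9436 = 36.4677 u

36.468 u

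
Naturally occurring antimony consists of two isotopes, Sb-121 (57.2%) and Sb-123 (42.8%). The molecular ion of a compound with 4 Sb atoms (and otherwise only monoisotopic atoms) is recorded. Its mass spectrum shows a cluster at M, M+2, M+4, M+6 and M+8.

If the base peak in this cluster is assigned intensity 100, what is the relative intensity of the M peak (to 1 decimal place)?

Term probabilities: M 0.1070, M+2 0.3204, M+4 0.3596, M+6 0.1794, M+8 0.0336. Base peak = M+4.
P(M+4) = C(4,2) × 0.572^2 × 0.428^2 = 6 × 0.327184 × 0.183184 = 0.359609 (base)
P(M) = C(4,0) × 0.572^4 × 0.428^0 = 1 × 0.10704937 × 1.0000 = 0.107049
Relative intensity = 0.107049 / 0.359609 × 100 = 29.8

29.8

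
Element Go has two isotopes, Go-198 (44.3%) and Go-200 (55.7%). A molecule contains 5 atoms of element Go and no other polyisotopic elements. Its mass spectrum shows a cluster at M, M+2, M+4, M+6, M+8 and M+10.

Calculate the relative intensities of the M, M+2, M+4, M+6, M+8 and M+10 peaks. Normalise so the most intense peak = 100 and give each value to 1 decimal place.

Each Go atom is independently Go-198 (p = 0.443) or Go-200 (q = 0.557); the cluster is the binomial expansion (p + q)^5.
P(M) = 0.443^5 = 0.017062
P(M+2) = 5 × 0.443^4 × 0.557^1 = 0.107261
P(M+4) = 10 × 0.443^3 × 0.557^2 = 0.269725
P(M+6) = 10 × 0.443^2 × 0.557^3 = 0.339135
P(M+8) = 5 × 0.443^1 × 0.557^4 = 0.213204
P(M+10) = 0.557^5 = 0.053614
The M+6 peak is largest (0.339135); scaling to 100 gives 5.0 : 31.6 : 79.5 : 100.0 : 62.9 : 15.8.

5.0 : 31.6 : 79.5 : 100.0 : 62.9 : 15.8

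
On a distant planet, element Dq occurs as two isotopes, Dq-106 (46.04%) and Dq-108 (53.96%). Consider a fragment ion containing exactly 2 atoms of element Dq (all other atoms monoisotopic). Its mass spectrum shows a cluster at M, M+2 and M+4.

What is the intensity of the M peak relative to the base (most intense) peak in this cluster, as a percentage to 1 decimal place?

42.7%

Term probabilities: M 0.2120, M+2 0.4969, M+4 0.2912. Base peak = M+2.
P(M+2) = C(2,1) × 0.4604^1 × 0.5396^1 = 2 × 0.4604 × 0.5396 = 0.496864 (base)
P(M) = C(2,0) × 0.4604^2 × 0.5396^0 = 1 × 0.21196816 × 1.0000 = 0.211968
Relative intensity = 0.211968 / 0.496864 × 100 = 42.7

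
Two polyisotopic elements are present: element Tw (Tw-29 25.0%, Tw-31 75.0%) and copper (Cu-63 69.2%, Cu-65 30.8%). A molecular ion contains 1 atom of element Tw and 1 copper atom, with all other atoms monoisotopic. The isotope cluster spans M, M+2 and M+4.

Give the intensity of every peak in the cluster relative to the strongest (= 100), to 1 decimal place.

29.0 : 100.0 : 38.8

Element Tw pattern (n=1): 0.2500 : 0.7500
Copper pattern (n=1): 0.6920 : 0.3080
Convolve the two distributions (both contribute in 2-u steps):
  M: 0.2500×0.6920 = 0.173000
  M+2: 0.2500×0.3080 + 0.7500×0.6920 = 0.596000
  M+4: 0.7500×0.3080 = 0.231000
Scale to base peak (0.596000) = 100: 29.0 : 100.0 : 38.8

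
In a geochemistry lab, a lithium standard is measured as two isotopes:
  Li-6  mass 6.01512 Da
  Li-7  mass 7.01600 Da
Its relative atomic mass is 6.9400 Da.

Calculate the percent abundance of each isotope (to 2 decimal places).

Li-6: 7.59%, Li-7: 92.41%

Let x be the fractional abundance of Li-6; then Li-7 has abundance 1 − x.
6.01512·x + 7.01600·(1 − x) = 6.9400
(6.01512 − 7.01600)·x = 6.9400 − 7.01600
x = -0.07600 / -1.00088 = 0.07593 → 7.59% Li-6, 92.41% Li-7.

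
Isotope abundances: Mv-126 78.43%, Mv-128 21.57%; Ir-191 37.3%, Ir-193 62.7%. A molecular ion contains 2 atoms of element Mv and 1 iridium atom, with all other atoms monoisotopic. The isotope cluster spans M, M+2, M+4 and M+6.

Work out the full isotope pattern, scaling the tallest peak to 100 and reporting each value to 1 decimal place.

Element Mv pattern (n=2): 0.61512649 : 0.33834702 : 0.04652649
Iridium pattern (n=1): 0.3730 : 0.6270
Convolve the two distributions (both contribute in 2-u steps):
  M: 0.61512649×0.3730 = 0.229442
  M+2: 0.61512649×0.6270 + 0.33834702×0.3730 = 0.511888
  M+4: 0.33834702×0.6270 + 0.04652649×0.3730 = 0.229498
  M+6: 0.04652649×0.6270 = 0.029172
Scale to base peak (0.511888) = 100: 44.8 : 100.0 : 44.8 : 5.7

44.8 : 100.0 : 44.8 : 5.7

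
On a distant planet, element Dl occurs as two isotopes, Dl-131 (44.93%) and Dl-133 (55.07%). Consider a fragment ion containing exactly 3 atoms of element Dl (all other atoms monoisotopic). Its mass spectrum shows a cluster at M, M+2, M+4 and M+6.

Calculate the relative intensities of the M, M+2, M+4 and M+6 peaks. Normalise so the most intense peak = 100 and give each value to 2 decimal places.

Expanding (0.4493 + 0.5507)^3:
P(M) = 0.4493^3 = 0.090700
P(M+2) = 3 × 0.4493^2 × 0.5507^1 = 0.333510
P(M+4) = 3 × 0.4493^1 × 0.5507^2 = 0.408778
P(M+6) = 0.5507^3 = 0.167011
The M+4 peak is largest (0.408778); scaling to 100 gives 22.19 : 81.59 : 100.00 : 40.86.

22.19 : 81.59 : 100.00 : 40.86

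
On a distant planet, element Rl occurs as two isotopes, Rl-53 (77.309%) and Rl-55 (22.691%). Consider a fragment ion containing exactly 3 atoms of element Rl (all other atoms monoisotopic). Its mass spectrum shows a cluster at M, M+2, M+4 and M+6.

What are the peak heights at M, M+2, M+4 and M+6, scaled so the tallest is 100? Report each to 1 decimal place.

100.0 : 88.1 : 25.8 : 2.5

The 3 Rl atoms are independent, so intensities follow the terms of (0.77309 + 0.22691)^3.
P(M) = 0.77309^3 = 0.462051
P(M+2) = 3 × 0.77309^2 × 0.22691^1 = 0.406851
P(M+4) = 3 × 0.77309^1 × 0.22691^2 = 0.119415
P(M+6) = 0.22691^3 = 0.011683
The M peak is largest (0.462051); scaling to 100 gives 100.0 : 88.1 : 25.8 : 2.5.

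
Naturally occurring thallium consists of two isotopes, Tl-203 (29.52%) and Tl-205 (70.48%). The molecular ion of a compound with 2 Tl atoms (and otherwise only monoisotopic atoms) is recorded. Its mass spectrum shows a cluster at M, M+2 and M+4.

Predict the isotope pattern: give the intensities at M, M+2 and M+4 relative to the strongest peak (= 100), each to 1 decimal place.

Each Tl atom is independently Tl-203 (p = 0.2952) or Tl-205 (q = 0.7048); the cluster is the binomial expansion (p + q)^2.
P(M) = 0.2952^2 = 0.087143
P(M+2) = 2 × 0.2952^1 × 0.7048^1 = 0.416114
P(M+4) = 0.7048^2 = 0.496743
The M+4 peak is largest (0.496743); scaling to 100 gives 17.5 : 83.8 : 100.0.

17.5 : 83.8 : 100.0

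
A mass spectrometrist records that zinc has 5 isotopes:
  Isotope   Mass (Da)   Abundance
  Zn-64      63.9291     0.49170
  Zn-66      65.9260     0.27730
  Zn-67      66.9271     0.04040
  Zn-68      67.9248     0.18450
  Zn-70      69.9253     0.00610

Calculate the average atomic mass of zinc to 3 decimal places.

65.378 Da

Weight each isotope mass by its fractional abundance: 0.49170 × 63.9291 + 0.27730 × 65.9260 + 0.04040 × 66.9271 + 0.18450 × 67.9248 + 0.00610 × 69.9253
= 31.43394 + 18.28128 + 2.70385 + 12.53213 + 0.42654 = 65.37774 Da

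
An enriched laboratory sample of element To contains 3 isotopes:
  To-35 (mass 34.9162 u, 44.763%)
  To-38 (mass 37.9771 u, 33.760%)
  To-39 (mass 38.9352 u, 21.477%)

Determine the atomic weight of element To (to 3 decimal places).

36.813 u

Average mass = Σ (abundance × isotope mass) = 0.44763 × 34.9162 + 0.33760 × 37.9771 + 0.21477 × 38.9352
= 15.62954 + 12.82107 + 8.36211 = 36.81272 u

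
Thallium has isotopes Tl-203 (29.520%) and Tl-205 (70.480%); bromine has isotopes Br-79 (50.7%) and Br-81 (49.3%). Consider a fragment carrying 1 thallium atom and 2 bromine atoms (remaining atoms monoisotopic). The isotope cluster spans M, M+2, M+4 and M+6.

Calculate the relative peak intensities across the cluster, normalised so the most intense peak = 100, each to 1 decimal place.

Thallium pattern (n=1): 0.2952 : 0.7048
Bromine pattern (n=2): 0.257049 : 0.499902 : 0.243049
Convolve the two distributions (both contribute in 2-u steps):
  M: 0.2952×0.257049 = 0.075881
  M+2: 0.2952×0.499902 + 0.7048×0.257049 = 0.328739
  M+4: 0.2952×0.243049 + 0.7048×0.499902 = 0.424079
  M+6: 0.7048×0.243049 = 0.171301
Scale to base peak (0.424079) = 100: 17.9 : 77.5 : 100.0 : 40.4

17.9 : 77.5 : 100.0 : 40.4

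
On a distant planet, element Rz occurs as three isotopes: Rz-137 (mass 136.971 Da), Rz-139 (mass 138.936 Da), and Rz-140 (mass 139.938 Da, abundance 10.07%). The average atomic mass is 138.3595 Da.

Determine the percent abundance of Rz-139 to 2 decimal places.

The remaining 89.93% is split between Rz-137 (fraction x) and Rz-139 (fraction 0.8993 − x).
Substituting: 136.971x + 138.936(0.8993 − x) = 124.2677434
(136.971 − 138.936)x = -0.6774014  ⇒  x = 0.34473, y = 0.55457
Rz-137: 34.47%, Rz-139: 55.46%.

55.46%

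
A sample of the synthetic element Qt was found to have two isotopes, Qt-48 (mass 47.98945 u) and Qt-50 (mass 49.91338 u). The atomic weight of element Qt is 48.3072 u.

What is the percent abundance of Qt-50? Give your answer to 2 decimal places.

Writing the weighted mean with unknown fraction x of Qt-48:
47.98945·x + 49.91338·(1 − x) = 48.3072
(47.98945 − 49.91338)·x = 48.3072 − 49.91338
x = -1.60618 / -1.92393 = 0.83484 → 83.48% Qt-48, 16.52% Qt-50.

16.52%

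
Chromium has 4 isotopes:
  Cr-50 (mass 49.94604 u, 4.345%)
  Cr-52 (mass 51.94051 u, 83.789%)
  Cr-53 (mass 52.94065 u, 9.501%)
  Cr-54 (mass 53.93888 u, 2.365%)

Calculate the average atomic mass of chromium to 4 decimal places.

The abundance-weighted mean is 0.04345 × 49.94604 + 0.83789 × 51.94051 + 0.09501 × 52.94065 + 0.02365 × 53.93888
= 2.170155 + 43.520434 + 5.029891 + 1.275655 = 51.996135 u

51.9961 u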